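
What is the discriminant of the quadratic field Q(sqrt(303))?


For K = Q(sqrt(d)) with d squarefree: disc(K) = d if d = 1 mod 4, and disc(K) = 4d if d = 2 or 3 mod 4.
Here d = 303, and d mod 4 = 3.
d = 3 mod 4, not 1 (O_K = Z[sqrt(d)]), so disc(K) = 4d = 4 * (303) = 1212

1212


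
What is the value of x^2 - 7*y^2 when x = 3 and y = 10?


x^2 - d*y^2
= 3^2 - 7*10^2
= 9 - 700
= -691

-691


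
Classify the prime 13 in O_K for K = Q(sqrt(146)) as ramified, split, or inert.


K = Q(sqrt(146)). Since d mod 4 = 2, disc(K) = 584.
Check p | disc: 584 mod 13 = 12.
p does not divide disc. Compute Legendre symbol (d/p):
3^((13-1)/2) mod 13 = 1
(d/p) = 1, so p splits: (p) = P*P' with e=1, f=1, g=2.
Therefore p is split.

split


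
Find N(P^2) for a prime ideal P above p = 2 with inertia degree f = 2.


N(P^a) = p^(a*f)
= 2^(2*2)
= 2^4
= 16

16


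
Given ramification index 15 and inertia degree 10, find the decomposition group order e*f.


|D_P| = e * f
= 15 * 10
= 150

150


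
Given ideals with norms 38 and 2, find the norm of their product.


N(IJ) = N(I) * N(J)
= 38 * 2
= 76

76


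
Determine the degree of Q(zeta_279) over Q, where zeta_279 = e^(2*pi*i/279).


The degree equals Euler's totient phi(279).
279 = 3^2 * 31
phi(279) = 180

180


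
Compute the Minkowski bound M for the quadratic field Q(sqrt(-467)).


d = -467, d mod 4 = 1, so disc(K) = d = -467; |disc(K)| = 467
Imaginary quadratic field, so n = 2, s = r2 = 1, r1 = 0
M = (n!/n^n) * (4/pi)^s * sqrt(|disc(K)|) = (2!/2^2) * (4/pi)^1 * sqrt(467)
= 0.5 * 1.273240 * 21.610183
= 13.7575

13.7575


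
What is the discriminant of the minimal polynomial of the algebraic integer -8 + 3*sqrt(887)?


The element -8 + 3*sqrt(887) has minimal polynomial:
x^2 + 16*x - 7919
Discriminant = (16)^2 - 4*(-7919)
= 256 + 31676
= 31932

31932


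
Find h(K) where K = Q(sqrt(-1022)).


K = Q(sqrt(-1022)). d mod 4 = 2, so D = disc(K) = 4d = -4088
h(K) equals the number of primitive reduced positive-definite forms (a, b, c) = a*x^2 + b*x*y + c*y^2 with b^2 - 4ac = D,
where reduced means |b| <= a <= c, with b >= 0 whenever |b| = a or a = c, and primitive means gcd(a, b, c) = 1.
Reduced forces 3a^2 <= |D| = 4088, so 1 <= a <= 36; b must have the parity of D, and c = (b^2 - D)/(4a) must be an integer >= a.
Enumerate a = 1..36, b in [-a, a]:
  a=1: (1, 0, 1022)  [1]
  a=2: (2, 0, 511)  [1]
  a=3: (3, -2, 341), (3, 2, 341)  [2]
  a=4..5: none
  a=6: (6, -4, 171), (6, 4, 171)  [2]
  a=7: (7, 0, 146)  [1]
  a=8: none
  a=9: (9, -4, 114), (9, 4, 114)  [2]
  a=10: none
  a=11: (11, -2, 93), (11, 2, 93)  [2]
  a=12..13: none
  a=14: (14, 0, 73)  [1]
  a=15..16: none
  a=17: (17, -14, 63), (17, 14, 63)  [2]
  a=18: (18, -4, 57), (18, 4, 57)  [2]
  a=19: (19, -4, 54), (19, 4, 54)  [2]
  a=20: none
  a=21: (21, -14, 51), (21, 14, 51)  [2]
  a=22: (22, -20, 51), (22, 20, 51)  [2]
  a=23: (23, -12, 46), (23, 12, 46)  [2]
  a=24..26: none
  a=27: (27, -4, 38), (27, 4, 38)  [2]
  a=28: none
  a=29: (29, -28, 42), (29, 28, 42)  [2]
  a=30: none
  a=31: (31, -2, 33), (31, 2, 33)  [2]
  a=32: none
  a=33: (33, -20, 34), (33, 20, 34)  [2]
  a=34..36: none
Total reduced forms: 1 + 1 + 2 + 2 + 1 + 2 + 2 + 1 + 2 + 2 + 2 + 2 + 2 + 2 + 2 + 2 + 2 + 2 = 32
h = 32

32


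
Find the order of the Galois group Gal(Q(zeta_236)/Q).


|Gal(Q(zeta_236)/Q)| = phi(236)
= 116

116


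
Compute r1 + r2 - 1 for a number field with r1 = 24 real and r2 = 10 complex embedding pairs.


By Dirichlet's unit theorem:
rank = r1 + r2 - 1
= 24 + 10 - 1
= 33

33


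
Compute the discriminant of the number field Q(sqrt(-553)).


For K = Q(sqrt(d)) with d squarefree: disc(K) = d if d = 1 mod 4, and disc(K) = 4d if d = 2 or 3 mod 4.
Here d = -553, and d mod 4 = 3.
d = 3 mod 4, not 1 (O_K = Z[sqrt(d)]), so disc(K) = 4d = 4 * (-553) = -2212

-2212


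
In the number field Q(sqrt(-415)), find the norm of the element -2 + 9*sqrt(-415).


N(a + b*sqrt(d)) = a^2 - d*b^2
= (-2)^2 - (-415)*(9)^2
= 4 + 33615
= 33619

33619


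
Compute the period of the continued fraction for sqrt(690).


Run the CF algorithm for sqrt(690).
a_0 = floor(sqrt(690)) = 26; set m_0=0, q_0=1.
Recurrence: m' = q*a - m,  q' = (d - m'^2)/q,  a' = floor((a_0 + m')/q').
  step 1: m=26, q=14, a=3
  step 2: m=16, q=31, a=1
  step 3: m=15, q=15, a=2
  step 4: m=15, q=31, a=1
  step 5: m=16, q=14, a=3
  step 6: m=26, q=1, a=52
a_6 = 2*a_0 = 52, so the period closes here.
sqrt(690) = [26; 3, 1, 2, 1, 3, 52]
Period length = 6

6


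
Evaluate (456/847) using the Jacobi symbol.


Compute (456/847) via quadratic reciprocity:
  pull out 2: (2/847) = +1  (since 847 mod 8 = 7)
  pull out 2: (2/847) = +1  (since 847 mod 8 = 7)
  pull out 2: (2/847) = +1  (since 847 mod 8 = 7)
  reciprocity: (57/847) -> +(847/57)
  reduce: (49/57)
  reciprocity: (49/57) -> +(57/49)
  reduce: (8/49)
  pull out 2: (2/49) = +1  (since 49 mod 8 = 1)
  pull out 2: (2/49) = +1  (since 49 mod 8 = 1)
  pull out 2: (2/49) = +1  (since 49 mod 8 = 1)
  (1/49) = 1
Product of signs = 1

1


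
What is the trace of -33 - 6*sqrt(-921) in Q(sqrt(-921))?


Tr(a + b*sqrt(d)) = (a + b*sqrt(d)) + (a - b*sqrt(d)) = 2a
= 2 * (-33)
= -66

-66


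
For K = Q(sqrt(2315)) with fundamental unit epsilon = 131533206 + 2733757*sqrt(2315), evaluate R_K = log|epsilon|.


epsilon = 131533206 + 2733757*sqrt(2315)
= 2.6307e+08
R = ln(2.6307e+08)
= 19.3879

19.3879


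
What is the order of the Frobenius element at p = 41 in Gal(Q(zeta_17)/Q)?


The Frobenius at p in Gal(Q(zeta_n)/Q) = (Z/nZ)* is the class of p, so its order is ord_17(41), the smallest k >= 1 with 41^k = 1 mod 17.
n = 17 = 17, phi(17) = 16; the order divides phi(n).
Divisors of 16: 1, 2, 4, 8, 16
Repeated squaring mod 17: 41^1 = 7, 41^2 = 15, 41^4 = 4, 41^8 = 16, 41^16 = 1
Test divisors in increasing order:
  k=1: 41^1 = 7 mod 17
  k=2: 41^2 = 15 mod 17
  k=4: 41^4 = 4 mod 17
  k=8: 41^8 = 16 mod 17
  k=16: 41^16 = 1 mod 17  <- first divisor giving 1
Order = 16

16


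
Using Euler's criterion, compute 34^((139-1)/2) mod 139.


p = 139 is prime and the exponent is (p-1)/2 = 69, so by Euler's criterion 34^69 = (34/139) = +1 or -1 mod 139.
Compute by square-and-multiply:
  69 = 64 + 4 + 1 (binary 1000101)
  Repeated squaring mod 139: 34^1 = 34, 34^2 = 44, 34^4 = 129, 34^8 = 100, 34^16 = 131, 34^32 = 64, 34^64 = 65
  34^69 = 34^64 * 34^4 * 34^1 = 65 * 129 * 34 mod 139
    65 * 129 = 8385 = 45 mod 139
    45 * 34 = 1530 = 1 mod 139
  34^69 = 1 mod 139
Result 1: 34 is a quadratic residue mod 139.
34^69 mod 139 = 1

1


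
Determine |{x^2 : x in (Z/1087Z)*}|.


For prime p, the number of non-zero quadratic residues is (p-1)/2.
= (1087-1)/2
= 543

543


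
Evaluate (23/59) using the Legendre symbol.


p = 59 is prime, so compute (23/59) with the reciprocity algorithm (Jacobi-symbol steps: pull out 2s via (2/n), flip via reciprocity, reduce):
  reciprocity: (23/59) -> -(59/23)
  reduce: (13/23)
  reciprocity: (13/23) -> +(23/13)
  reduce: (10/13)
  pull out 2: (2/13) = -1  (since 13 mod 8 = 5)
  reciprocity: (5/13) -> +(13/5)
  reduce: (3/5)
  reciprocity: (3/5) -> +(5/3)
  reduce: (2/3)
  pull out 2: (2/3) = -1  (since 3 mod 8 = 3)
  (1/3) = 1
Product of signs = -1
(23/59) = -1

-1


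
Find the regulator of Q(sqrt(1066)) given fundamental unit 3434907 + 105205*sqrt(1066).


epsilon = 3434907 + 105205*sqrt(1066)
= 6.8698e+06
R = ln(6.8698e+06)
= 15.7426

15.7426


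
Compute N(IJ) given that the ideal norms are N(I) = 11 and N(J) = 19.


N(IJ) = N(I) * N(J)
= 11 * 19
= 209

209


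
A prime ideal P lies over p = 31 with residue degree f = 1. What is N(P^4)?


N(P^a) = p^(a*f)
= 31^(4*1)
= 31^4
= 923521

923521


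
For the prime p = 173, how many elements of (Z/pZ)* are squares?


For prime p, the number of non-zero quadratic residues is (p-1)/2.
= (173-1)/2
= 86

86


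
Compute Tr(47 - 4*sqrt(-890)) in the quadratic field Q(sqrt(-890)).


Tr(a + b*sqrt(d)) = (a + b*sqrt(d)) + (a - b*sqrt(d)) = 2a
= 2 * (47)
= 94

94


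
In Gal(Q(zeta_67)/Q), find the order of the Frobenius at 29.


The Frobenius at p in Gal(Q(zeta_n)/Q) = (Z/nZ)* is the class of p, so its order is ord_67(29), the smallest k >= 1 with 29^k = 1 mod 67.
n = 67 = 67, phi(67) = 66; the order divides phi(n).
Divisors of 66: 1, 2, 3, 6, 11, 22, 33, 66
Repeated squaring mod 67: 29^1 = 29, 29^2 = 37, 29^4 = 29, 29^8 = 37, 29^16 = 29, 29^32 = 37, 29^64 = 29
Test divisors in increasing order:
  k=1: 29^1 = 29 mod 67
  k=2: 29^2 = 37 mod 67
  k=3: 29^3 = 37 * 29 = 1 mod 67  <- first divisor giving 1
Order = 3

3


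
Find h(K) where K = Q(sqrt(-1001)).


K = Q(sqrt(-1001)). d mod 4 = 3, so D = disc(K) = 4d = -4004
h(K) equals the number of primitive reduced positive-definite forms (a, b, c) = a*x^2 + b*x*y + c*y^2 with b^2 - 4ac = D,
where reduced means |b| <= a <= c, with b >= 0 whenever |b| = a or a = c, and primitive means gcd(a, b, c) = 1.
Reduced forces 3a^2 <= |D| = 4004, so 1 <= a <= 36; b must have the parity of D, and c = (b^2 - D)/(4a) must be an integer >= a.
Enumerate a = 1..36, b in [-a, a]:
  a=1: (1, 0, 1001)  [1]
  a=2: (2, 2, 501)  [1]
  a=3: (3, -2, 334), (3, 2, 334)  [2]
  a=4: none
  a=5: (5, -4, 201), (5, 4, 201)  [2]
  a=6: (6, -2, 167), (6, 2, 167)  [2]
  a=7: (7, 0, 143)  [1]
  a=8: none
  a=9: (9, -8, 113), (9, 8, 113)  [2]
  a=10: (10, -6, 101), (10, 6, 101)  [2]
  a=11: (11, 0, 91)  [1]
  a=12: none
  a=13: (13, 0, 77)  [1]
  a=14: (14, 14, 75)  [1]
  a=15: (15, -14, 70), (15, -4, 67), (15, 4, 67), (15, 14, 70)  [4]
  a=16: none
  a=17: (17, -12, 61), (17, 12, 61)  [2]
  a=18: (18, -10, 57), (18, 10, 57)  [2]
  a=19: (19, -10, 54), (19, 10, 54)  [2]
  a=20: none
  a=21: (21, -14, 50), (21, 14, 50)  [2]
  a=22: (22, 22, 51)  [1]
  a=23..24: none
  a=25: (25, -14, 42), (25, 14, 42)  [2]
  a=26: (26, 26, 45)  [1]
  a=27: (27, -10, 38), (27, 10, 38)  [2]
  a=28..29: none
  a=30: (30, -26, 39), (30, -14, 35), (30, 14, 35), (30, 26, 39)  [4]
  a=31..32: none
  a=33: (33, -22, 34), (33, 22, 34)  [2]
  a=34..36: none
Total reduced forms: 1 + 1 + 2 + 2 + 2 + 1 + 2 + 2 + 1 + 1 + 1 + 4 + 2 + 2 + 2 + 2 + 1 + 2 + 1 + 2 + 4 + 2 = 40
h = 40

40


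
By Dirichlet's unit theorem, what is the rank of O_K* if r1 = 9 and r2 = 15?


By Dirichlet's unit theorem:
rank = r1 + r2 - 1
= 9 + 15 - 1
= 23

23


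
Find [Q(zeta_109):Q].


The degree equals Euler's totient phi(109).
109 = 109
phi(109) = 108

108


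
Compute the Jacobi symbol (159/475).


Compute (159/475) via quadratic reciprocity:
  reciprocity: (159/475) -> -(475/159)
  reduce: (157/159)
  reciprocity: (157/159) -> +(159/157)
  reduce: (2/157)
  pull out 2: (2/157) = -1  (since 157 mod 8 = 5)
  (1/157) = 1
Product of signs = 1

1


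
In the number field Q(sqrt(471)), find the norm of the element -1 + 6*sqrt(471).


N(a + b*sqrt(d)) = a^2 - d*b^2
= (-1)^2 - (471)*(6)^2
= 1 - 16956
= -16955

-16955


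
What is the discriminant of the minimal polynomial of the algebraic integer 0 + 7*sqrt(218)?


The element 0 + 7*sqrt(218) has minimal polynomial:
x^2 + 0*x - 10682
Discriminant = (0)^2 - 4*(-10682)
= 0 + 42728
= 42728

42728


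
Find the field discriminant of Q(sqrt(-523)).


For K = Q(sqrt(d)) with d squarefree: disc(K) = d if d = 1 mod 4, and disc(K) = 4d if d = 2 or 3 mod 4.
Here d = -523, and d mod 4 = 1.
d = 1 mod 4 (O_K = Z[(1+sqrt(d))/2]), so disc(K) = d = -523

-523


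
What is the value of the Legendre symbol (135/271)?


p = 271 is prime, so compute (135/271) with the reciprocity algorithm (Jacobi-symbol steps: pull out 2s via (2/n), flip via reciprocity, reduce):
  reciprocity: (135/271) -> -(271/135)
  reduce: (1/135)
  (1/135) = 1
Product of signs = -1
(135/271) = -1

-1


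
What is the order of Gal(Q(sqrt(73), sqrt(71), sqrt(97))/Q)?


The 3 square roots of distinct primes are multiplicatively independent over Q,
so [K:Q] = 2^3 and Gal(K/Q) is isomorphic to (Z/2Z)^3.
|Gal| = 2^3 = 8

8


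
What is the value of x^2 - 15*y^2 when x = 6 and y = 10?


x^2 - d*y^2
= 6^2 - 15*10^2
= 36 - 1500
= -1464

-1464


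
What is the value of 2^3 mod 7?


p = 7 is prime and the exponent is (p-1)/2 = 3, so by Euler's criterion 2^3 = (2/7) = +1 or -1 mod 7.
Compute by square-and-multiply:
  3 = 2 + 1 (binary 11)
  Repeated squaring mod 7: 2^1 = 2, 2^2 = 4
  2^3 = 2^2 * 2^1 = 4 * 2 mod 7
    4 * 2 = 8 = 1 mod 7
  2^3 = 1 mod 7
Result 1: 2 is a quadratic residue mod 7.
2^3 mod 7 = 1

1


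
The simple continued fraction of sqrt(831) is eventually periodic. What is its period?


Run the CF algorithm for sqrt(831).
a_0 = floor(sqrt(831)) = 28; set m_0=0, q_0=1.
Recurrence: m' = q*a - m,  q' = (d - m'^2)/q,  a' = floor((a_0 + m')/q').
  step 1: m=28, q=47, a=1
  step 2: m=19, q=10, a=4
  step 3: m=21, q=39, a=1
  step 4: m=18, q=13, a=3
  step 5: m=21, q=30, a=1
  step 6: m=9, q=25, a=1
  step 7: m=16, q=23, a=1
  step 8: m=7, q=34, a=1
  step 9: m=27, q=3, a=18
  step 10: m=27, q=34, a=1
  step 11: m=7, q=23, a=1
  step 12: m=16, q=25, a=1
  step 13: m=9, q=30, a=1
  step 14: m=21, q=13, a=3
  step 15: m=18, q=39, a=1
  step 16: m=21, q=10, a=4
  step 17: m=19, q=47, a=1
  step 18: m=28, q=1, a=56
a_18 = 2*a_0 = 56, so the period closes here.
sqrt(831) = [28; 1, 4, 1, 3, 1, 1, 1, 1, 18, 1, 1, 1, 1, 3, 1, 4, 1, 56]
Period length = 18

18


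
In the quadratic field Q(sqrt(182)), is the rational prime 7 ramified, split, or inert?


K = Q(sqrt(182)). Since d mod 4 = 2, disc(K) = 728.
Check p | disc: 728 mod 7 = 0.
p divides disc, so p ramifies: (p) = P^2 with e=2, f=1, g=1.
Therefore p is ramified.

ramified


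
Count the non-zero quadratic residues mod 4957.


For prime p, the number of non-zero quadratic residues is (p-1)/2.
= (4957-1)/2
= 2478

2478


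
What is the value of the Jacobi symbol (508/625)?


Compute (508/625) via quadratic reciprocity:
  pull out 2: (2/625) = +1  (since 625 mod 8 = 1)
  pull out 2: (2/625) = +1  (since 625 mod 8 = 1)
  reciprocity: (127/625) -> +(625/127)
  reduce: (117/127)
  reciprocity: (117/127) -> +(127/117)
  reduce: (10/117)
  pull out 2: (2/117) = -1  (since 117 mod 8 = 5)
  reciprocity: (5/117) -> +(117/5)
  reduce: (2/5)
  pull out 2: (2/5) = -1  (since 5 mod 8 = 5)
  (1/5) = 1
Product of signs = 1

1


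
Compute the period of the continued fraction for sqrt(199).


Run the CF algorithm for sqrt(199).
a_0 = floor(sqrt(199)) = 14; set m_0=0, q_0=1.
Recurrence: m' = q*a - m,  q' = (d - m'^2)/q,  a' = floor((a_0 + m')/q').
  step 1: m=14, q=3, a=9
  step 2: m=13, q=10, a=2
  step 3: m=7, q=15, a=1
  step 4: m=8, q=9, a=2
  step 5: m=10, q=11, a=2
  step 6: m=12, q=5, a=5
  step 7: m=13, q=6, a=4
  step 8: m=11, q=13, a=1
  step 9: m=2, q=15, a=1
  step 10: m=13, q=2, a=13
  step 11: m=13, q=15, a=1
  step 12: m=2, q=13, a=1
  step 13: m=11, q=6, a=4
  step 14: m=13, q=5, a=5
  step 15: m=12, q=11, a=2
  step 16: m=10, q=9, a=2
  step 17: m=8, q=15, a=1
  step 18: m=7, q=10, a=2
  step 19: m=13, q=3, a=9
  step 20: m=14, q=1, a=28
a_20 = 2*a_0 = 28, so the period closes here.
sqrt(199) = [14; 9, 2, 1, 2, 2, 5, 4, 1, 1, 13, 1, 1, 4, 5, 2, 2, 1, 2, 9, 28]
Period length = 20

20


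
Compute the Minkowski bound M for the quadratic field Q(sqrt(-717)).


d = -717, d mod 4 = 3, so disc(K) = 4d = -2868; |disc(K)| = 2868
Imaginary quadratic field, so n = 2, s = r2 = 1, r1 = 0
M = (n!/n^n) * (4/pi)^s * sqrt(|disc(K)|) = (2!/2^2) * (4/pi)^1 * sqrt(2868)
= 0.5 * 1.273240 * 53.553711
= 34.0934

34.0934


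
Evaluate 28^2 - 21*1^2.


x^2 - d*y^2
= 28^2 - 21*1^2
= 784 - 21
= 763

763


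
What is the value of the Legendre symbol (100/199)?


p = 199 is prime, so compute (100/199) with the reciprocity algorithm (Jacobi-symbol steps: pull out 2s via (2/n), flip via reciprocity, reduce):
  pull out 2: (2/199) = +1  (since 199 mod 8 = 7)
  pull out 2: (2/199) = +1  (since 199 mod 8 = 7)
  reciprocity: (25/199) -> +(199/25)
  reduce: (24/25)
  pull out 2: (2/25) = +1  (since 25 mod 8 = 1)
  pull out 2: (2/25) = +1  (since 25 mod 8 = 1)
  pull out 2: (2/25) = +1  (since 25 mod 8 = 1)
  reciprocity: (3/25) -> +(25/3)
  reduce: (1/3)
  (1/3) = 1
Product of signs = 1
(100/199) = 1

1


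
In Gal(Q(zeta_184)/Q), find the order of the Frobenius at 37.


The Frobenius at p in Gal(Q(zeta_n)/Q) = (Z/nZ)* is the class of p, so its order is ord_184(37), the smallest k >= 1 with 37^k = 1 mod 184.
n = 184 = 2^3 * 23, phi(184) = 88; the order divides phi(n).
Divisors of 88: 1, 2, 4, 8, 11, 22, 44, 88
Repeated squaring mod 184: 37^1 = 37, 37^2 = 81, 37^4 = 121, 37^8 = 105, 37^16 = 169, 37^32 = 41, 37^64 = 25
Test divisors in increasing order:
  k=1: 37^1 = 37 mod 184
  k=2: 37^2 = 81 mod 184
  k=4: 37^4 = 121 mod 184
  k=8: 37^8 = 105 mod 184
  k=11: 37^11 = 105 * 81 * 37 = 45 mod 184
  k=22: 37^22 = 169 * 121 * 81 = 1 mod 184  <- first divisor giving 1
Order = 22

22


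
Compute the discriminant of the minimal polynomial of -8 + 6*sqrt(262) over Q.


The element -8 + 6*sqrt(262) has minimal polynomial:
x^2 + 16*x - 9368
Discriminant = (16)^2 - 4*(-9368)
= 256 + 37472
= 37728

37728


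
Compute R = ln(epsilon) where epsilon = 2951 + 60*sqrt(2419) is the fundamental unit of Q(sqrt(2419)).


epsilon = 2951 + 60*sqrt(2419)
= 5901.9998
R = ln(5901.9998)
= 8.6830

8.6830


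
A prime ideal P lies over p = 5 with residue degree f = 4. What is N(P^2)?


N(P^a) = p^(a*f)
= 5^(2*4)
= 5^8
= 390625

390625


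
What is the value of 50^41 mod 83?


p = 83 is prime and the exponent is (p-1)/2 = 41, so by Euler's criterion 50^41 = (50/83) = +1 or -1 mod 83.
Compute by square-and-multiply:
  41 = 32 + 8 + 1 (binary 101001)
  Repeated squaring mod 83: 50^1 = 50, 50^2 = 10, 50^4 = 17, 50^8 = 40, 50^16 = 23, 50^32 = 31
  50^41 = 50^32 * 50^8 * 50^1 = 31 * 40 * 50 mod 83
    31 * 40 = 1240 = 78 mod 83
    78 * 50 = 3900 = 82 mod 83
  50^41 = 82 mod 83
Result 82 = p - 1 = -1 mod 83: 50 is a quadratic non-residue mod 83. As a residue in [0, p-1] the value is 82.
50^41 mod 83 = 82

82


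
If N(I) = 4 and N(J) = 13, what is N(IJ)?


N(IJ) = N(I) * N(J)
= 4 * 13
= 52

52


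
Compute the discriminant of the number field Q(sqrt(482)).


For K = Q(sqrt(d)) with d squarefree: disc(K) = d if d = 1 mod 4, and disc(K) = 4d if d = 2 or 3 mod 4.
Here d = 482, and d mod 4 = 2.
d = 2 mod 4, not 1 (O_K = Z[sqrt(d)]), so disc(K) = 4d = 4 * (482) = 1928

1928


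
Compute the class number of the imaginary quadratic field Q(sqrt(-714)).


K = Q(sqrt(-714)). d mod 4 = 2, so D = disc(K) = 4d = -2856
h(K) equals the number of primitive reduced positive-definite forms (a, b, c) = a*x^2 + b*x*y + c*y^2 with b^2 - 4ac = D,
where reduced means |b| <= a <= c, with b >= 0 whenever |b| = a or a = c, and primitive means gcd(a, b, c) = 1.
Reduced forces 3a^2 <= |D| = 2856, so 1 <= a <= 30; b must have the parity of D, and c = (b^2 - D)/(4a) must be an integer >= a.
Enumerate a = 1..30, b in [-a, a]:
  a=1: (1, 0, 714)  [1]
  a=2: (2, 0, 357)  [1]
  a=3: (3, 0, 238)  [1]
  a=4: none
  a=5: (5, -2, 143), (5, 2, 143)  [2]
  a=6: (6, 0, 119)  [1]
  a=7: (7, 0, 102)  [1]
  a=8..9: none
  a=10: (10, -8, 73), (10, 8, 73)  [2]
  a=11: (11, -2, 65), (11, 2, 65)  [2]
  a=12: none
  a=13: (13, -2, 55), (13, 2, 55)  [2]
  a=14: (14, 0, 51)  [1]
  a=15: (15, -12, 50), (15, 12, 50)  [2]
  a=16: none
  a=17: (17, 0, 42)  [1]
  a=18..20: none
  a=21: (21, 0, 34)  [1]
  a=22: (22, -20, 37), (22, 20, 37)  [2]
  a=23..24: none
  a=25: (25, -12, 30), (25, 12, 30)  [2]
  a=26: (26, -24, 33), (26, 24, 33)  [2]
  a=27..30: none
Total reduced forms: 1 + 1 + 1 + 2 + 1 + 1 + 2 + 2 + 2 + 1 + 2 + 1 + 1 + 2 + 2 + 2 = 24
h = 24

24


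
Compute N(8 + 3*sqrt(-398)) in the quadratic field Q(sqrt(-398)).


N(a + b*sqrt(d)) = a^2 - d*b^2
= (8)^2 - (-398)*(3)^2
= 64 + 3582
= 3646

3646


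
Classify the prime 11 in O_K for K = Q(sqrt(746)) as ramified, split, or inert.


K = Q(sqrt(746)). Since d mod 4 = 2, disc(K) = 2984.
Check p | disc: 2984 mod 11 = 3.
p does not divide disc. Compute Legendre symbol (d/p):
9^((11-1)/2) mod 11 = 1
(d/p) = 1, so p splits: (p) = P*P' with e=1, f=1, g=2.
Therefore p is split.

split


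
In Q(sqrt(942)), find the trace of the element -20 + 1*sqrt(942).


Tr(a + b*sqrt(d)) = (a + b*sqrt(d)) + (a - b*sqrt(d)) = 2a
= 2 * (-20)
= -40

-40


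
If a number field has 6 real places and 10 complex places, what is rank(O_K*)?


By Dirichlet's unit theorem:
rank = r1 + r2 - 1
= 6 + 10 - 1
= 15

15


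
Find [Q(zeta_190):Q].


The degree equals Euler's totient phi(190).
190 = 2 * 5 * 19
phi(190) = 72

72


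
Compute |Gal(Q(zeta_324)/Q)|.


|Gal(Q(zeta_324)/Q)| = phi(324)
= 108

108


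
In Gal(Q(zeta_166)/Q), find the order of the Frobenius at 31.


The Frobenius at p in Gal(Q(zeta_n)/Q) = (Z/nZ)* is the class of p, so its order is ord_166(31), the smallest k >= 1 with 31^k = 1 mod 166.
n = 166 = 2 * 83, phi(166) = 82; the order divides phi(n).
Divisors of 82: 1, 2, 41, 82
Repeated squaring mod 166: 31^1 = 31, 31^2 = 131, 31^4 = 63, 31^8 = 151, 31^16 = 59, 31^32 = 161, 31^64 = 25
Test divisors in increasing order:
  k=1: 31^1 = 31 mod 166
  k=2: 31^2 = 131 mod 166
  k=41: 31^41 = 161 * 151 * 31 = 1 mod 166  <- first divisor giving 1
Order = 41

41


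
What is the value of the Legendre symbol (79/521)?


p = 521 is prime, so compute (79/521) with the reciprocity algorithm (Jacobi-symbol steps: pull out 2s via (2/n), flip via reciprocity, reduce):
  reciprocity: (79/521) -> +(521/79)
  reduce: (47/79)
  reciprocity: (47/79) -> -(79/47)
  reduce: (32/47)
  pull out 2: (2/47) = +1  (since 47 mod 8 = 7)
  pull out 2: (2/47) = +1  (since 47 mod 8 = 7)
  pull out 2: (2/47) = +1  (since 47 mod 8 = 7)
  pull out 2: (2/47) = +1  (since 47 mod 8 = 7)
  pull out 2: (2/47) = +1  (since 47 mod 8 = 7)
  (1/47) = 1
Product of signs = -1
(79/521) = -1

-1


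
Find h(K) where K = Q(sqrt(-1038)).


K = Q(sqrt(-1038)). d mod 4 = 2, so D = disc(K) = 4d = -4152
h(K) equals the number of primitive reduced positive-definite forms (a, b, c) = a*x^2 + b*x*y + c*y^2 with b^2 - 4ac = D,
where reduced means |b| <= a <= c, with b >= 0 whenever |b| = a or a = c, and primitive means gcd(a, b, c) = 1.
Reduced forces 3a^2 <= |D| = 4152, so 1 <= a <= 37; b must have the parity of D, and c = (b^2 - D)/(4a) must be an integer >= a.
Enumerate a = 1..37, b in [-a, a]:
  a=1: (1, 0, 1038)  [1]
  a=2: (2, 0, 519)  [1]
  a=3: (3, 0, 346)  [1]
  a=4..5: none
  a=6: (6, 0, 173)  [1]
  a=7..16: none
  a=17: (17, -8, 62), (17, 8, 62)  [2]
  a=18: none
  a=19: (19, -16, 58), (19, 16, 58)  [2]
  a=20..28: none
  a=29: (29, -16, 38), (29, 16, 38)  [2]
  a=30: none
  a=31: (31, -8, 34), (31, 8, 34)  [2]
  a=32..37: none
Total reduced forms: 1 + 1 + 1 + 1 + 2 + 2 + 2 + 2 = 12
h = 12

12


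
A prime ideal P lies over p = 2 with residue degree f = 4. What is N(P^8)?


N(P^a) = p^(a*f)
= 2^(8*4)
= 2^32
= 4294967296

4294967296


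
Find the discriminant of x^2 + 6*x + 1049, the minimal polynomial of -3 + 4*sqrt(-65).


The element -3 + 4*sqrt(-65) has minimal polynomial:
x^2 + 6*x + 1049
Discriminant = (6)^2 - 4*(1049)
= 36 - 4196
= -4160

-4160


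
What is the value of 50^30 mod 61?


p = 61 is prime and the exponent is (p-1)/2 = 30, so by Euler's criterion 50^30 = (50/61) = +1 or -1 mod 61.
Compute by square-and-multiply:
  30 = 16 + 8 + 4 + 2 (binary 11110)
  Repeated squaring mod 61: 50^1 = 50, 50^2 = 60, 50^4 = 1, 50^8 = 1, 50^16 = 1
  50^30 = 50^16 * 50^8 * 50^4 * 50^2 = 1 * 1 * 1 * 60 mod 61
    1 * 1 = 1 = 1 mod 61
    1 * 1 = 1 = 1 mod 61
    1 * 60 = 60 = 60 mod 61
  50^30 = 60 mod 61
Result 60 = p - 1 = -1 mod 61: 50 is a quadratic non-residue mod 61. As a residue in [0, p-1] the value is 60.
50^30 mod 61 = 60

60


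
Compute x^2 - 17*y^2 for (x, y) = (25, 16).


x^2 - d*y^2
= 25^2 - 17*16^2
= 625 - 4352
= -3727

-3727


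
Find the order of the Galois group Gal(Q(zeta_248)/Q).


|Gal(Q(zeta_248)/Q)| = phi(248)
= 120

120


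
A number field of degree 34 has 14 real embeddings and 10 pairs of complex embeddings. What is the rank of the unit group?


By Dirichlet's unit theorem:
rank = r1 + r2 - 1
= 14 + 10 - 1
= 23

23


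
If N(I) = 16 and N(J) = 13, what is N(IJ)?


N(IJ) = N(I) * N(J)
= 16 * 13
= 208

208


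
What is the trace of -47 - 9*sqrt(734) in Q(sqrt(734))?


Tr(a + b*sqrt(d)) = (a + b*sqrt(d)) + (a - b*sqrt(d)) = 2a
= 2 * (-47)
= -94

-94


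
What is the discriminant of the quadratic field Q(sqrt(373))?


For K = Q(sqrt(d)) with d squarefree: disc(K) = d if d = 1 mod 4, and disc(K) = 4d if d = 2 or 3 mod 4.
Here d = 373, and d mod 4 = 1.
d = 1 mod 4 (O_K = Z[(1+sqrt(d))/2]), so disc(K) = d = 373

373


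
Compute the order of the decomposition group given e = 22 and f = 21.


|D_P| = e * f
= 22 * 21
= 462

462


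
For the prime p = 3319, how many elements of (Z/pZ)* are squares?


For prime p, the number of non-zero quadratic residues is (p-1)/2.
= (3319-1)/2
= 1659

1659


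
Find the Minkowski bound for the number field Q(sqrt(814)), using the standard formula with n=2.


d = 814, d mod 4 = 2, so disc(K) = 4d = 3256; |disc(K)| = 3256
Real quadratic field, so n = 2, s = r2 = 0, r1 = 2
M = (n!/n^n) * (4/pi)^s * sqrt(|disc(K)|) = (2!/2^2) * (4/pi)^0 * sqrt(3256)
= 0.5 * 1.000000 * 57.061370
= 28.5307

28.5307


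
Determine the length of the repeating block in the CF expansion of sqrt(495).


Run the CF algorithm for sqrt(495).
a_0 = floor(sqrt(495)) = 22; set m_0=0, q_0=1.
Recurrence: m' = q*a - m,  q' = (d - m'^2)/q,  a' = floor((a_0 + m')/q').
  step 1: m=22, q=11, a=4
  step 2: m=22, q=1, a=44
a_2 = 2*a_0 = 44, so the period closes here.
sqrt(495) = [22; 4, 44]
Period length = 2

2


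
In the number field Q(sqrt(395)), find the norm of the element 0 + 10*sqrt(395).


N(a + b*sqrt(d)) = a^2 - d*b^2
= (0)^2 - (395)*(10)^2
= 0 - 39500
= -39500

-39500


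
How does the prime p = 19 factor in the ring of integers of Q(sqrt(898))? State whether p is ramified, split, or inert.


K = Q(sqrt(898)). Since d mod 4 = 2, disc(K) = 3592.
Check p | disc: 3592 mod 19 = 1.
p does not divide disc. Compute Legendre symbol (d/p):
5^((19-1)/2) mod 19 = 1
(d/p) = 1, so p splits: (p) = P*P' with e=1, f=1, g=2.
Therefore p is split.

split


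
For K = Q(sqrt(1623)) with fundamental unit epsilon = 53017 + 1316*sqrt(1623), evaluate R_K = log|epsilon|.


epsilon = 53017 + 1316*sqrt(1623)
= 106034.0000
R = ln(106034.0000)
= 11.5715

11.5715


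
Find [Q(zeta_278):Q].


The degree equals Euler's totient phi(278).
278 = 2 * 139
phi(278) = 138

138


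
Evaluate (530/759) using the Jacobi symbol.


Compute (530/759) via quadratic reciprocity:
  pull out 2: (2/759) = +1  (since 759 mod 8 = 7)
  reciprocity: (265/759) -> +(759/265)
  reduce: (229/265)
  reciprocity: (229/265) -> +(265/229)
  reduce: (36/229)
  pull out 2: (2/229) = -1  (since 229 mod 8 = 5)
  pull out 2: (2/229) = -1  (since 229 mod 8 = 5)
  reciprocity: (9/229) -> +(229/9)
  reduce: (4/9)
  pull out 2: (2/9) = +1  (since 9 mod 8 = 1)
  pull out 2: (2/9) = +1  (since 9 mod 8 = 1)
  (1/9) = 1
Product of signs = 1

1


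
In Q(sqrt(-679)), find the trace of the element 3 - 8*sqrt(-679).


Tr(a + b*sqrt(d)) = (a + b*sqrt(d)) + (a - b*sqrt(d)) = 2a
= 2 * (3)
= 6

6


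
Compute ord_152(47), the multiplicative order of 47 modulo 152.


We want ord_152(47), the smallest k >= 1 with 47^k = 1 mod 152.
n = 152 = 2^3 * 19, phi(152) = 72; the order divides phi(n).
Divisors of 72: 1, 2, 3, 4, 6, 8, 9, 12, 18, 24, 36, 72
Repeated squaring mod 152: 47^1 = 47, 47^2 = 81, 47^4 = 25, 47^8 = 17, 47^16 = 137, 47^32 = 73, 47^64 = 9
Test divisors in increasing order:
  k=1: 47^1 = 47 mod 152
  k=2: 47^2 = 81 mod 152
  k=3: 47^3 = 81 * 47 = 7 mod 152
  k=4: 47^4 = 25 mod 152
  k=6: 47^6 = 25 * 81 = 49 mod 152
  k=8: 47^8 = 17 mod 152
  k=9: 47^9 = 17 * 47 = 39 mod 152
  k=12: 47^12 = 17 * 25 = 121 mod 152
  k=18: 47^18 = 137 * 81 = 1 mod 152  <- first divisor giving 1
Order = 18

18


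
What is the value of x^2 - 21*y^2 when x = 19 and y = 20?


x^2 - d*y^2
= 19^2 - 21*20^2
= 361 - 8400
= -8039

-8039


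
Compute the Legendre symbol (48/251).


p = 251 is prime, so compute (48/251) with the reciprocity algorithm (Jacobi-symbol steps: pull out 2s via (2/n), flip via reciprocity, reduce):
  pull out 2: (2/251) = -1  (since 251 mod 8 = 3)
  pull out 2: (2/251) = -1  (since 251 mod 8 = 3)
  pull out 2: (2/251) = -1  (since 251 mod 8 = 3)
  pull out 2: (2/251) = -1  (since 251 mod 8 = 3)
  reciprocity: (3/251) -> -(251/3)
  reduce: (2/3)
  pull out 2: (2/3) = -1  (since 3 mod 8 = 3)
  (1/3) = 1
Product of signs = 1
(48/251) = 1

1


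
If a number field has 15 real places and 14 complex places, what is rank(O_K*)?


By Dirichlet's unit theorem:
rank = r1 + r2 - 1
= 15 + 14 - 1
= 28

28


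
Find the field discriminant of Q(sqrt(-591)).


For K = Q(sqrt(d)) with d squarefree: disc(K) = d if d = 1 mod 4, and disc(K) = 4d if d = 2 or 3 mod 4.
Here d = -591, and d mod 4 = 1.
d = 1 mod 4 (O_K = Z[(1+sqrt(d))/2]), so disc(K) = d = -591

-591


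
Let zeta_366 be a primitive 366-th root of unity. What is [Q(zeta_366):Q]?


The degree equals Euler's totient phi(366).
366 = 2 * 3 * 61
phi(366) = 120

120


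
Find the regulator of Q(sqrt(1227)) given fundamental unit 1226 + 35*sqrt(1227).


epsilon = 1226 + 35*sqrt(1227)
= 2451.9996
R = ln(2451.9996)
= 7.8047

7.8047


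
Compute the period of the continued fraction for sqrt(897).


Run the CF algorithm for sqrt(897).
a_0 = floor(sqrt(897)) = 29; set m_0=0, q_0=1.
Recurrence: m' = q*a - m,  q' = (d - m'^2)/q,  a' = floor((a_0 + m')/q').
  step 1: m=29, q=56, a=1
  step 2: m=27, q=3, a=18
  step 3: m=27, q=56, a=1
  step 4: m=29, q=1, a=58
a_4 = 2*a_0 = 58, so the period closes here.
sqrt(897) = [29; 1, 18, 1, 58]
Period length = 4

4


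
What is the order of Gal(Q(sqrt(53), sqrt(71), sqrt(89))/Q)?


The 3 square roots of distinct primes are multiplicatively independent over Q,
so [K:Q] = 2^3 and Gal(K/Q) is isomorphic to (Z/2Z)^3.
|Gal| = 2^3 = 8

8


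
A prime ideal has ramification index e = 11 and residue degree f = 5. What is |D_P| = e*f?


|D_P| = e * f
= 11 * 5
= 55

55


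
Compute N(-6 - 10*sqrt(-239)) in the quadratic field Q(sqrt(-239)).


N(a + b*sqrt(d)) = a^2 - d*b^2
= (-6)^2 - (-239)*(-10)^2
= 36 + 23900
= 23936

23936


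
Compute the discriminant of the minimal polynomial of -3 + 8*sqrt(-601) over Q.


The element -3 + 8*sqrt(-601) has minimal polynomial:
x^2 + 6*x + 38473
Discriminant = (6)^2 - 4*(38473)
= 36 - 153892
= -153856

-153856


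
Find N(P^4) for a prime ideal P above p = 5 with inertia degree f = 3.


N(P^a) = p^(a*f)
= 5^(4*3)
= 5^12
= 244140625

244140625


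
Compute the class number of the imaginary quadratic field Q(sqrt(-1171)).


K = Q(sqrt(-1171)). d mod 4 = 1, so D = disc(K) = d = -1171
h(K) equals the number of primitive reduced positive-definite forms (a, b, c) = a*x^2 + b*x*y + c*y^2 with b^2 - 4ac = D,
where reduced means |b| <= a <= c, with b >= 0 whenever |b| = a or a = c, and primitive means gcd(a, b, c) = 1.
Reduced forces 3a^2 <= |D| = 1171, so 1 <= a <= 19; b must have the parity of D, and c = (b^2 - D)/(4a) must be an integer >= a.
Enumerate a = 1..19, b in [-a, a]:
  a=1: (1, 1, 293)  [1]
  a=2..4: none
  a=5: (5, -3, 59), (5, 3, 59)  [2]
  a=6..12: none
  a=13: (13, -5, 23), (13, 5, 23)  [2]
  a=14..16: none
  a=17: (17, -11, 19), (17, 11, 19)  [2]
  a=18..19: none
Total reduced forms: 1 + 2 + 2 + 2 = 7
h = 7

7


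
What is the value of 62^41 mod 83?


p = 83 is prime and the exponent is (p-1)/2 = 41, so by Euler's criterion 62^41 = (62/83) = +1 or -1 mod 83.
Compute by square-and-multiply:
  41 = 32 + 8 + 1 (binary 101001)
  Repeated squaring mod 83: 62^1 = 62, 62^2 = 26, 62^4 = 12, 62^8 = 61, 62^16 = 69, 62^32 = 30
  62^41 = 62^32 * 62^8 * 62^1 = 30 * 61 * 62 mod 83
    30 * 61 = 1830 = 4 mod 83
    4 * 62 = 248 = 82 mod 83
  62^41 = 82 mod 83
Result 82 = p - 1 = -1 mod 83: 62 is a quadratic non-residue mod 83. As a residue in [0, p-1] the value is 82.
62^41 mod 83 = 82

82


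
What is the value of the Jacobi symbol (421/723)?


Compute (421/723) via quadratic reciprocity:
  reciprocity: (421/723) -> +(723/421)
  reduce: (302/421)
  pull out 2: (2/421) = -1  (since 421 mod 8 = 5)
  reciprocity: (151/421) -> +(421/151)
  reduce: (119/151)
  reciprocity: (119/151) -> -(151/119)
  reduce: (32/119)
  pull out 2: (2/119) = +1  (since 119 mod 8 = 7)
  pull out 2: (2/119) = +1  (since 119 mod 8 = 7)
  pull out 2: (2/119) = +1  (since 119 mod 8 = 7)
  pull out 2: (2/119) = +1  (since 119 mod 8 = 7)
  pull out 2: (2/119) = +1  (since 119 mod 8 = 7)
  (1/119) = 1
Product of signs = 1

1


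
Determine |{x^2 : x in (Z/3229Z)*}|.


For prime p, the number of non-zero quadratic residues is (p-1)/2.
= (3229-1)/2
= 1614

1614


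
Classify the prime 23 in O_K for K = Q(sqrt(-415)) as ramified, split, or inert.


K = Q(sqrt(-415)). Since d mod 4 = 1, disc(K) = -415.
Check p | disc: -415 mod 23 = 22.
p does not divide disc. Compute Legendre symbol (d/p):
22^((23-1)/2) mod 23 = -1
(d/p) = -1, so p is inert: (p) stays prime with e=1, f=2, g=1.
Therefore p is inert.

inert


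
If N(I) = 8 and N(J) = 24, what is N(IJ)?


N(IJ) = N(I) * N(J)
= 8 * 24
= 192

192


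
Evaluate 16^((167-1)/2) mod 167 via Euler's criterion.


p = 167 is prime and the exponent is (p-1)/2 = 83, so by Euler's criterion 16^83 = (16/167) = +1 or -1 mod 167.
Compute by square-and-multiply:
  83 = 64 + 16 + 2 + 1 (binary 1010011)
  Repeated squaring mod 167: 16^1 = 16, 16^2 = 89, 16^4 = 72, 16^8 = 7, 16^16 = 49, 16^32 = 63, 16^64 = 128
  16^83 = 16^64 * 16^16 * 16^2 * 16^1 = 128 * 49 * 89 * 16 mod 167
    128 * 49 = 6272 = 93 mod 167
    93 * 89 = 8277 = 94 mod 167
    94 * 16 = 1504 = 1 mod 167
  16^83 = 1 mod 167
Result 1: 16 is a quadratic residue mod 167.
16^83 mod 167 = 1

1


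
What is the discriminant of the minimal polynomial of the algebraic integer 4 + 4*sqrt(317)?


The element 4 + 4*sqrt(317) has minimal polynomial:
x^2 - 8*x - 5056
Discriminant = (-8)^2 - 4*(-5056)
= 64 + 20224
= 20288

20288


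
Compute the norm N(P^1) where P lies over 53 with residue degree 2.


N(P^a) = p^(a*f)
= 53^(1*2)
= 53^2
= 2809

2809


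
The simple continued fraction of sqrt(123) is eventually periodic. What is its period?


Run the CF algorithm for sqrt(123).
a_0 = floor(sqrt(123)) = 11; set m_0=0, q_0=1.
Recurrence: m' = q*a - m,  q' = (d - m'^2)/q,  a' = floor((a_0 + m')/q').
  step 1: m=11, q=2, a=11
  step 2: m=11, q=1, a=22
a_2 = 2*a_0 = 22, so the period closes here.
sqrt(123) = [11; 11, 22]
Period length = 2

2


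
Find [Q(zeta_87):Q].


The degree equals Euler's totient phi(87).
87 = 3 * 29
phi(87) = 56

56


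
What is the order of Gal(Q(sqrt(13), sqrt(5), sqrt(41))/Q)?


The 3 square roots of distinct primes are multiplicatively independent over Q,
so [K:Q] = 2^3 and Gal(K/Q) is isomorphic to (Z/2Z)^3.
|Gal| = 2^3 = 8

8


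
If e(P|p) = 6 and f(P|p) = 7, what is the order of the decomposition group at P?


|D_P| = e * f
= 6 * 7
= 42

42


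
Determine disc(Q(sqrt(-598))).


For K = Q(sqrt(d)) with d squarefree: disc(K) = d if d = 1 mod 4, and disc(K) = 4d if d = 2 or 3 mod 4.
Here d = -598, and d mod 4 = 2.
d = 2 mod 4, not 1 (O_K = Z[sqrt(d)]), so disc(K) = 4d = 4 * (-598) = -2392

-2392


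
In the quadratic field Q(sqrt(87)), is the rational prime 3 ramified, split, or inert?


K = Q(sqrt(87)). Since d mod 4 = 3, disc(K) = 348.
Check p | disc: 348 mod 3 = 0.
p divides disc, so p ramifies: (p) = P^2 with e=2, f=1, g=1.
Therefore p is ramified.

ramified


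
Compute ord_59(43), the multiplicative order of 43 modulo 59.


We want ord_59(43), the smallest k >= 1 with 43^k = 1 mod 59.
n = 59 = 59, phi(59) = 58; the order divides phi(n).
Divisors of 58: 1, 2, 29, 58
Repeated squaring mod 59: 43^1 = 43, 43^2 = 20, 43^4 = 46, 43^8 = 51, 43^16 = 5, 43^32 = 25
Test divisors in increasing order:
  k=1: 43^1 = 43 mod 59
  k=2: 43^2 = 20 mod 59
  k=29: 43^29 = 5 * 51 * 46 * 43 = 58 mod 59
  k=58: 43^58 = 25 * 5 * 51 * 20 = 1 mod 59  <- first divisor giving 1
Order = 58

58


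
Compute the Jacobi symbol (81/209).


Compute (81/209) via quadratic reciprocity:
  reciprocity: (81/209) -> +(209/81)
  reduce: (47/81)
  reciprocity: (47/81) -> +(81/47)
  reduce: (34/47)
  pull out 2: (2/47) = +1  (since 47 mod 8 = 7)
  reciprocity: (17/47) -> +(47/17)
  reduce: (13/17)
  reciprocity: (13/17) -> +(17/13)
  reduce: (4/13)
  pull out 2: (2/13) = -1  (since 13 mod 8 = 5)
  pull out 2: (2/13) = -1  (since 13 mod 8 = 5)
  (1/13) = 1
Product of signs = 1

1


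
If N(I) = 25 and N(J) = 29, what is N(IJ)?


N(IJ) = N(I) * N(J)
= 25 * 29
= 725

725


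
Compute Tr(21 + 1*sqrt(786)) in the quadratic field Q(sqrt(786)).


Tr(a + b*sqrt(d)) = (a + b*sqrt(d)) + (a - b*sqrt(d)) = 2a
= 2 * (21)
= 42

42


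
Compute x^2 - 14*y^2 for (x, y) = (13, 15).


x^2 - d*y^2
= 13^2 - 14*15^2
= 169 - 3150
= -2981

-2981


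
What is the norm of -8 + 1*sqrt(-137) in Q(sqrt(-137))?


N(a + b*sqrt(d)) = a^2 - d*b^2
= (-8)^2 - (-137)*(1)^2
= 64 + 137
= 201

201


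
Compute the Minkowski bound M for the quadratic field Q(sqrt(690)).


d = 690, d mod 4 = 2, so disc(K) = 4d = 2760; |disc(K)| = 2760
Real quadratic field, so n = 2, s = r2 = 0, r1 = 2
M = (n!/n^n) * (4/pi)^s * sqrt(|disc(K)|) = (2!/2^2) * (4/pi)^0 * sqrt(2760)
= 0.5 * 1.000000 * 52.535702
= 26.2679

26.2679


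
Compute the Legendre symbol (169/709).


p = 709 is prime, so compute (169/709) with the reciprocity algorithm (Jacobi-symbol steps: pull out 2s via (2/n), flip via reciprocity, reduce):
  reciprocity: (169/709) -> +(709/169)
  reduce: (33/169)
  reciprocity: (33/169) -> +(169/33)
  reduce: (4/33)
  pull out 2: (2/33) = +1  (since 33 mod 8 = 1)
  pull out 2: (2/33) = +1  (since 33 mod 8 = 1)
  (1/33) = 1
Product of signs = 1
(169/709) = 1

1


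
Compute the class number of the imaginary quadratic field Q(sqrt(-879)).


K = Q(sqrt(-879)). d mod 4 = 1, so D = disc(K) = d = -879
h(K) equals the number of primitive reduced positive-definite forms (a, b, c) = a*x^2 + b*x*y + c*y^2 with b^2 - 4ac = D,
where reduced means |b| <= a <= c, with b >= 0 whenever |b| = a or a = c, and primitive means gcd(a, b, c) = 1.
Reduced forces 3a^2 <= |D| = 879, so 1 <= a <= 17; b must have the parity of D, and c = (b^2 - D)/(4a) must be an integer >= a.
Enumerate a = 1..17, b in [-a, a]:
  a=1: (1, 1, 220)  [1]
  a=2: (2, -1, 110), (2, 1, 110)  [2]
  a=3: (3, 3, 74)  [1]
  a=4: (4, -1, 55), (4, 1, 55)  [2]
  a=5: (5, -1, 44), (5, 1, 44)  [2]
  a=6: (6, -3, 37), (6, 3, 37)  [2]
  a=7: none
  a=8: (8, -7, 29), (8, 7, 29)  [2]
  a=9: none
  a=10: (10, -9, 24), (10, -1, 22), (10, 1, 22), (10, 9, 24)  [4]
  a=11: (11, -1, 20), (11, 1, 20)  [2]
  a=12: (12, -9, 20), (12, 9, 20)  [2]
  a=13..14: none
  a=15: (15, -9, 16), (15, 9, 16)  [2]
  a=16..17: none
Total reduced forms: 1 + 2 + 1 + 2 + 2 + 2 + 2 + 4 + 2 + 2 + 2 = 22
h = 22

22


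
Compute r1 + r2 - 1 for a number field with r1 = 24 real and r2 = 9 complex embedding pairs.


By Dirichlet's unit theorem:
rank = r1 + r2 - 1
= 24 + 9 - 1
= 32

32


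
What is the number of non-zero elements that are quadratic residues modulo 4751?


For prime p, the number of non-zero quadratic residues is (p-1)/2.
= (4751-1)/2
= 2375

2375


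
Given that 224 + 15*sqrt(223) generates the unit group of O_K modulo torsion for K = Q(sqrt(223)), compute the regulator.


epsilon = 224 + 15*sqrt(223)
= 447.9978
R = ln(447.9978)
= 6.1048

6.1048


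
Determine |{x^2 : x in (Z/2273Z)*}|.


For prime p, the number of non-zero quadratic residues is (p-1)/2.
= (2273-1)/2
= 1136

1136


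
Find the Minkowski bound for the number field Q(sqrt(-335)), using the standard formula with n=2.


d = -335, d mod 4 = 1, so disc(K) = d = -335; |disc(K)| = 335
Imaginary quadratic field, so n = 2, s = r2 = 1, r1 = 0
M = (n!/n^n) * (4/pi)^s * sqrt(|disc(K)|) = (2!/2^2) * (4/pi)^1 * sqrt(335)
= 0.5 * 1.273240 * 18.303005
= 11.6521

11.6521
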